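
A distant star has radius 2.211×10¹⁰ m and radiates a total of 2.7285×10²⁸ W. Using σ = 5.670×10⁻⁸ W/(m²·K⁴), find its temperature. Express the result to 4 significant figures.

T ≈ 2975 K

Surface area A = 4πR² = 4π(2.211×10¹⁰ m)² = 6.14310×10²¹ m².
P = σAT⁴ ⇒ T = (P/(σA))^(1/4) = (2.7285×10²⁸/(5.670×10⁻⁸×6.14310×10²¹))^(1/4) = 2975 K.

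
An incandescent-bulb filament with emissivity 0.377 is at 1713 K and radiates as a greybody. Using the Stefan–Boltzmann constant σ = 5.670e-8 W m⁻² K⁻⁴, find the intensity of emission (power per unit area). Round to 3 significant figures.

I ≈ 1.84×10⁵ W/m²

Stefan–Boltzmann: I = εσT⁴ = 0.377 × 5.670×10⁻⁸ × (1713)⁴ = 1.84×10⁵ W/m².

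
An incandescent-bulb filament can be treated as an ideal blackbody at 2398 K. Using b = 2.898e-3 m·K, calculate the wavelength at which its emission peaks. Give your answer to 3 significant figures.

λ_max ≈ 1.21×10³ nm

Wien's displacement law: λ_max = b/T = (2.898×10⁻³ m·K)/(2398 K) = 1.209×10⁻⁶ m.
That is 1.21×10³ nm, in the infrared range.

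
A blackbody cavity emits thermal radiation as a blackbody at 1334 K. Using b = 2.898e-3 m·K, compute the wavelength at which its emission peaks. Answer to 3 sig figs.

Wien's displacement law: λ_max = b/T = (2.898×10⁻³ m·K)/(1334 K) = 2.172×10⁻⁶ m.
That is 2.17×10³ nm, in the infrared range.

λ_max ≈ 2.17×10³ nm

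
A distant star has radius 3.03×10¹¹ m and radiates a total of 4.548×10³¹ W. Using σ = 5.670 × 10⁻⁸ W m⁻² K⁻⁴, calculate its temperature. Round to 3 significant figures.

Surface area A = 4πR² = 4π(3.03×10¹¹ m)² = 1.15371×10²⁴ m².
P = σAT⁴ ⇒ T = (P/(σA))^(1/4) = (4.548×10³¹/(5.670×10⁻⁸×1.15371×10²⁴))^(1/4) = 5.13×10³ K.

T ≈ 5.13×10³ K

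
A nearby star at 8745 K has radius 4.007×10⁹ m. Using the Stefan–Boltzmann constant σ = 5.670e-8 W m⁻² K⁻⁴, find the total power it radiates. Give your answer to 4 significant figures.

P ≈ 6.691×10²⁸ W

Surface area A = 4πR² = 4π(4.007×10⁹ m)² = 2.01766×10²⁰ m².
P = σAT⁴ = 5.670×10⁻⁸ × 2.01766×10²⁰ × (8745)⁴ = 6.691×10²⁸ W.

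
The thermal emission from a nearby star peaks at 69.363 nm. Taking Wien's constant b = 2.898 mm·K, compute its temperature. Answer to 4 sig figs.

T ≈ 4.178×10⁴ K

Wien's law gives T = b/λ_max = (2.898×10⁻³ m·K)/(6.9363×10⁻⁸ m) = 4.178×10⁴ K.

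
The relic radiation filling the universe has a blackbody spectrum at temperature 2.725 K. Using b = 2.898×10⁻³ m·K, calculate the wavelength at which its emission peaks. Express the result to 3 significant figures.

Wien's displacement law: λ_max = b/T = (2.898×10⁻³ m·K)/(2.725 K) = 1.063×10⁻³ m.
That is 1.06 mm, in the microwave range.

λ_max ≈ 1.06 mm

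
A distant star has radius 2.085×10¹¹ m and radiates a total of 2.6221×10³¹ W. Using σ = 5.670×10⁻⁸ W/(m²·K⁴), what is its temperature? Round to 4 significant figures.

T ≈ 5394 K

Surface area A = 4πR² = 4π(2.085×10¹¹ m)² = 5.46288×10²³ m².
P = σAT⁴ ⇒ T = (P/(σA))^(1/4) = (2.6221×10³¹/(5.670×10⁻⁸×5.46288×10²³))^(1/4) = 5394 K.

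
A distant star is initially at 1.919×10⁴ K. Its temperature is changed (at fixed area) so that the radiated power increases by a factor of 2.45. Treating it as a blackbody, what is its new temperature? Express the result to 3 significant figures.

P ∝ T⁴, so T₂/T₁ = (P₂/P₁)^(1/4) = (2.45)^(1/4) = 1.25110.
T₂ = 1.919×10⁴ × 1.25110 = 2.40×10⁴ K.

T₂ ≈ 2.40×10⁴ K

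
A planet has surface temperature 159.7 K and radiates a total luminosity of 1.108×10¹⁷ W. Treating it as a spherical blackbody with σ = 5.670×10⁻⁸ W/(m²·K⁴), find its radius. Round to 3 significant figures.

R ≈ 1.55×10⁷ m

L = 4πR²σT⁴ ⇒ R = √(L/(4πσT⁴)).
σT⁴ = 36.8810 W/m², so R = √(1.108×10¹⁷/(4π×36.8810)) = 1.55×10⁷ m.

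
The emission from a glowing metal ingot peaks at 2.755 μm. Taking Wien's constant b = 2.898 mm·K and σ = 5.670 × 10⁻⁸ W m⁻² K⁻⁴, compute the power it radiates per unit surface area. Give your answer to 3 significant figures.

I ≈ 6.94×10⁴ W/m²

Wien's law: T = b/λ_max = 2.898×10⁻³/2.755×10⁻⁶ = 1051.91 K.
Then I = σT⁴ = 5.670×10⁻⁸×(1051.91)⁴ = 6.94×10⁴ W/m².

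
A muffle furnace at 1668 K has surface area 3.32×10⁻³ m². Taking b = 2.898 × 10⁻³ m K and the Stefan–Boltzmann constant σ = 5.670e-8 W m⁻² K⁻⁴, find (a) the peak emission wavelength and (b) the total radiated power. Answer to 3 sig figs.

(a) λ_max = b/T = 2.898×10⁻³/1668 = 1.737×10⁻⁶ m = 1.74 μm.
Area A = 3.32×10⁻³ m².
(b) P = σAT⁴ = 5.670×10⁻⁸×3.32×10⁻³×(1668)⁴ = 1.46×10³ W.

λ_max ≈ 1.74 μm; P ≈ 1.46×10³ W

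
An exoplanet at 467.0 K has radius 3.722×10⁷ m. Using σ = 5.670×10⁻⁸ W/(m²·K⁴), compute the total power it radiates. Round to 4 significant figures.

P ≈ 4.695×10¹⁹ W

Surface area A = 4πR² = 4π(3.722×10⁷ m)² = 1.74086×10¹⁶ m².
P = σAT⁴ = 5.670×10⁻⁸ × 1.74086×10¹⁶ × (467.0)⁴ = 4.695×10¹⁹ W.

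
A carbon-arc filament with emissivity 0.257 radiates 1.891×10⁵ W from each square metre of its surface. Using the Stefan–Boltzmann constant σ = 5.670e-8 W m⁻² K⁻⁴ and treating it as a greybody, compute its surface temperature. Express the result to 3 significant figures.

T ≈ 1.90×10³ K

I = εσT⁴, so T = (I/εσ)^(1/4) = (1.891×10⁵/(0.257×5.670×10⁻⁸))^(1/4) = 1.90×10³ K.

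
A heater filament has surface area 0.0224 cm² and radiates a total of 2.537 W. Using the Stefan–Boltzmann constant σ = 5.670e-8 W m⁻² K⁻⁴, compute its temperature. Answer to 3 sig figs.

Area A = 0.0224 cm² = 2.24×10⁻⁶ m².
P = σAT⁴ ⇒ T = (P/(σA))^(1/4) = (2.537/(5.670×10⁻⁸×2.24×10⁻⁶))^(1/4) = 2.11×10³ K.

T ≈ 2.11×10³ K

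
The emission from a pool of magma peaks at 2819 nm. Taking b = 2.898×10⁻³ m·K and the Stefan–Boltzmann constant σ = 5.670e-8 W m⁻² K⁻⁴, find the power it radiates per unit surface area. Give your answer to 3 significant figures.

I ≈ 6.33×10⁴ W/m²

Wien's law: T = b/λ_max = 2.898×10⁻³/2.819×10⁻⁶ = 1028.02 K.
Then I = σT⁴ = 5.670×10⁻⁸×(1028.02)⁴ = 6.33×10⁴ W/m².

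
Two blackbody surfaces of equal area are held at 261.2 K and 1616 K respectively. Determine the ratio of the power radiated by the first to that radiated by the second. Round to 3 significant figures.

With equal areas, P₁/P₂ = (T₁/T₂)⁴ = (261.2/1616)⁴ = 6.83×10⁻⁴.

P₁/P₂ ≈ 6.83×10⁻⁴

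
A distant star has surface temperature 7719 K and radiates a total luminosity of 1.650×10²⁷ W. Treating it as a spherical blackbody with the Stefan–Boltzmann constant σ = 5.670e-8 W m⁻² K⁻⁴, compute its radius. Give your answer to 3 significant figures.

L = 4πR²σT⁴ ⇒ R = √(L/(4πσT⁴)).
σT⁴ = 2.01292×10⁸ W/m², so R = √(1.650×10²⁷/(4π×2.01292×10⁸)) = 8.08×10⁸ m.

R ≈ 8.08×10⁸ m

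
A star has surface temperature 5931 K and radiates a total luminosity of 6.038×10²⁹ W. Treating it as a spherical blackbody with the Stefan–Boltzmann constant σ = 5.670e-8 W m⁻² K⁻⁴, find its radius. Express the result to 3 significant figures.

R ≈ 2.62×10¹⁰ m

L = 4πR²σT⁴ ⇒ R = √(L/(4πσT⁴)).
σT⁴ = 7.01608×10⁷ W/m², so R = √(6.038×10²⁹/(4π×7.01608×10⁷)) = 2.62×10¹⁰ m.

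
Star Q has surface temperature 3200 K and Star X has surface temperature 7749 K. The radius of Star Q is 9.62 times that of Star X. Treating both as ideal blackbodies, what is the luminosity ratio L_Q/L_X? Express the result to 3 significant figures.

L ∝ R²T⁴, so L_Q/L_X = (R_Q/R_X)²(T_Q/T_X)⁴ = (9.62)² × (3200/7749)⁴ = 92.5444 × 0.0290815 = 2.69.

L_Q/L_X ≈ 2.69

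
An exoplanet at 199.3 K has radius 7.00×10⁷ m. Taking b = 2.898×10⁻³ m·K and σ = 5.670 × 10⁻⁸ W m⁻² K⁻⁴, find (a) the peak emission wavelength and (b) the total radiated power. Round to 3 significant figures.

λ_max ≈ 14.5 μm; P ≈ 5.51×10¹⁸ W

(a) λ_max = b/T = 2.898×10⁻³/199.3 = 1.454×10⁻⁵ m = 14.5 μm.
Surface area A = 4πR² = 4π(7.00×10⁷ m)² = 6.15752×10¹⁶ m².
(b) P = σAT⁴ = 5.670×10⁻⁸×6.15752×10¹⁶×(199.3)⁴ = 5.51×10¹⁸ W.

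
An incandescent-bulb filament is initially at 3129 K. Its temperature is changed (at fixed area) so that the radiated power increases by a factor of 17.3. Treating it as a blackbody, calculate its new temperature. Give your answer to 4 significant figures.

T₂ ≈ 6381 K

P ∝ T⁴, so T₂/T₁ = (P₂/P₁)^(1/4) = (17.3)^(1/4) = 2.03944.
T₂ = 3129 × 2.03944 = 6381 K.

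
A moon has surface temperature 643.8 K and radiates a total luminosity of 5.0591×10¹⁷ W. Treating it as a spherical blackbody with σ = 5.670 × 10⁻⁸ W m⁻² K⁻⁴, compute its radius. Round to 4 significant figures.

R ≈ 2.033×10⁶ m

L = 4πR²σT⁴ ⇒ R = √(L/(4πσT⁴)).
σT⁴ = 9740.63 W/m², so R = √(5.0591×10¹⁷/(4π×9740.63)) = 2.033×10⁶ m.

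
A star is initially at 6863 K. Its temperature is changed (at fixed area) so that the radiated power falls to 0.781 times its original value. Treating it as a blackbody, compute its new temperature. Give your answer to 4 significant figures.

T₂ ≈ 6452 K

P ∝ T⁴, so T₂/T₁ = (P₂/P₁)^(1/4) = (0.781)^(1/4) = 0.940076.
T₂ = 6863 × 0.940076 = 6452 K.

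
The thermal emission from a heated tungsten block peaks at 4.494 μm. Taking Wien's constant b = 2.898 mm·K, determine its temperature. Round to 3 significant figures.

Wien's law gives T = b/λ_max = (2.898×10⁻³ m·K)/(4.494×10⁻⁶ m) = 645 K.

T ≈ 645 K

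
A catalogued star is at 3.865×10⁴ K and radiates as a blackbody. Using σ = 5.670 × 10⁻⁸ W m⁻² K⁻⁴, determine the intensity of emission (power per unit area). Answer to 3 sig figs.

Stefan–Boltzmann: I = σT⁴ = 5.670×10⁻⁸ × (3.865×10⁴)⁴ = 1.27×10¹¹ W/m².

I ≈ 1.27×10¹¹ W/m²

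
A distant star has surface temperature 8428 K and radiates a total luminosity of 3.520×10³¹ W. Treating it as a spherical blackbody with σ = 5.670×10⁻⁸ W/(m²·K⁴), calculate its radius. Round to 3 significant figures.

R ≈ 9.90×10¹⁰ m

L = 4πR²σT⁴ ⇒ R = √(L/(4πσT⁴)).
σT⁴ = 2.86076×10⁸ W/m², so R = √(3.520×10³¹/(4π×2.86076×10⁸)) = 9.90×10¹⁰ m.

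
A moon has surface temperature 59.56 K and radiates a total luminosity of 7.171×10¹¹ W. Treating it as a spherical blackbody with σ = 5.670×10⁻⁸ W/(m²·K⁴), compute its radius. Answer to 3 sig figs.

L = 4πR²σT⁴ ⇒ R = √(L/(4πσT⁴)).
σT⁴ = 0.713513 W/m², so R = √(7.171×10¹¹/(4π×0.713513)) = 2.83×10⁵ m.

R ≈ 2.83×10⁵ m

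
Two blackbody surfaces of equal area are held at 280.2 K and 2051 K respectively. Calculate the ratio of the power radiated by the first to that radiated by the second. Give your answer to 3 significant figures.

P₁/P₂ ≈ 3.48×10⁻⁴

With equal areas, P₁/P₂ = (T₁/T₂)⁴ = (280.2/2051)⁴ = 3.48×10⁻⁴.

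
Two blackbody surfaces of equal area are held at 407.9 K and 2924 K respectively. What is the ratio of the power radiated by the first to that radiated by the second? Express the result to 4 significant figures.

With equal areas, P₁/P₂ = (T₁/T₂)⁴ = (407.9/2924)⁴ = 3.787×10⁻⁴.

P₁/P₂ ≈ 3.787×10⁻⁴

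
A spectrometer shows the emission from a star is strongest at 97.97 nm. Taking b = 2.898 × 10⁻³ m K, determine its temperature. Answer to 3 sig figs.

Wien's law gives T = b/λ_max = (2.898×10⁻³ m·K)/(9.797×10⁻⁸ m) = 2.96×10⁴ K.

T ≈ 2.96×10⁴ K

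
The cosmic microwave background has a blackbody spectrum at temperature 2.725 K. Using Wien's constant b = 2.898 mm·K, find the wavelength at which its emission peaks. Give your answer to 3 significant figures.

Wien's displacement law: λ_max = b/T = (2.898×10⁻³ m·K)/(2.725 K) = 1.063×10⁻³ m.
That is 1.06×10⁻³ m, in the microwave range.

λ_max ≈ 1.06×10⁻³ m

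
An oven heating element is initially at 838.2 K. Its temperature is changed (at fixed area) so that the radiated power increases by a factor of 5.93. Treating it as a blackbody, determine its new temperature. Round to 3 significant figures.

P ∝ T⁴, so T₂/T₁ = (P₂/P₁)^(1/4) = (5.93)^(1/4) = 1.56050.
T₂ = 838.2 × 1.56050 = 1.31×10³ K.

T₂ ≈ 1.31×10³ K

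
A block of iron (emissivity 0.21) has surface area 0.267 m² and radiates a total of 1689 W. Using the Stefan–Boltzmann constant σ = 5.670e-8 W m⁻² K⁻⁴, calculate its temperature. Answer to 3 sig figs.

T ≈ 854 K

Area A = 0.267 m².
P = εσAT⁴ ⇒ T = (P/(εσA))^(1/4) = (1689/(0.21×5.670×10⁻⁸×0.267))^(1/4) = 854 K.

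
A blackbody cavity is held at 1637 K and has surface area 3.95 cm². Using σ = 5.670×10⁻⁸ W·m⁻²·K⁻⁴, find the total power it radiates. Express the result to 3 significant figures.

Area A = 3.95 cm² = 3.95×10⁻⁴ m².
P = σAT⁴ = 5.670×10⁻⁸ × 3.95×10⁻⁴ × (1637)⁴ = 161 W.

P ≈ 161 W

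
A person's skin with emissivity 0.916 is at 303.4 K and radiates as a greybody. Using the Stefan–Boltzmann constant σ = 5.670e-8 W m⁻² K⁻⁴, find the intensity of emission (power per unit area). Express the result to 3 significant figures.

I ≈ 440 W/m²

Stefan–Boltzmann: I = εσT⁴ = 0.916 × 5.670×10⁻⁸ × (303.4)⁴ = 440 W/m².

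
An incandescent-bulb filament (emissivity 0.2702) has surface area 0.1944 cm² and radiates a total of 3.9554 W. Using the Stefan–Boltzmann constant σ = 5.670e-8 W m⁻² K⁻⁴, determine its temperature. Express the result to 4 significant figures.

Area A = 0.1944 cm² = 1.944×10⁻⁵ m².
P = εσAT⁴ ⇒ T = (P/(εσA))^(1/4) = (3.9554/(0.2702×5.670×10⁻⁸×1.944×10⁻⁵))^(1/4) = 1909 K.

T ≈ 1909 K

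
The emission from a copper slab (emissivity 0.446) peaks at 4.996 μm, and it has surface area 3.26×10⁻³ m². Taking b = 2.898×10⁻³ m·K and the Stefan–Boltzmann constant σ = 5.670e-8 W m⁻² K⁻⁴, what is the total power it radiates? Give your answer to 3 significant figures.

Wien's law: T = b/λ_max = 2.898×10⁻³/4.996×10⁻⁶ = 580.064 K.
Area A = 3.26×10⁻³ m².
Then P = εσAT⁴ = 0.446×5.670×10⁻⁸×3.26×10⁻³×(580.064)⁴ = 9.33 W.

P ≈ 9.33 W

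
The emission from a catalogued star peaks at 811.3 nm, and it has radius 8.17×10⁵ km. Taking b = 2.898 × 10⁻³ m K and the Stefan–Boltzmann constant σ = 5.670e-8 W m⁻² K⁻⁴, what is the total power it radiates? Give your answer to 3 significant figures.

Wien's law: T = b/λ_max = 2.898×10⁻³/8.113×10⁻⁷ = 3572.04 K.
Surface area A = 4πR² = 4π(8.17×10⁸ m)² = 8.38791×10¹⁸ m².
Then P = σAT⁴ = 5.670×10⁻⁸×8.38791×10¹⁸×(3572.04)⁴ = 7.74×10²⁵ W.

P ≈ 7.74×10²⁵ W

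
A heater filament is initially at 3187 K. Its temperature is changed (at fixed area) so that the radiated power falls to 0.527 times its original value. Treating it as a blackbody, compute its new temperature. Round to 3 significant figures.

P ∝ T⁴, so T₂/T₁ = (P₂/P₁)^(1/4) = (0.527)^(1/4) = 0.852026.
T₂ = 3187 × 0.852026 = 2.72×10³ K.

T₂ ≈ 2.72×10³ K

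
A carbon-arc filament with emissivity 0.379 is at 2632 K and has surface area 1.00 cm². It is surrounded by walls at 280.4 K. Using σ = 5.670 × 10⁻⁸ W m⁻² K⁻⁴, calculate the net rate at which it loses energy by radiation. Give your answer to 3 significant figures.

Net loss ≈ 103 W

Area A = 1.00 cm² = 1.00×10⁻⁴ m².
Net radiated power P_net = εσA(T⁴ − T₀⁴) = 0.379×5.670×10⁻⁸×1.00×10⁻⁴×(2632⁴ − 280.4⁴).
T⁴ − T₀⁴ = 4.79892×10¹³ − 6.18176×10⁹ = 4.79830×10¹³ K⁴, so P_net = 103 W.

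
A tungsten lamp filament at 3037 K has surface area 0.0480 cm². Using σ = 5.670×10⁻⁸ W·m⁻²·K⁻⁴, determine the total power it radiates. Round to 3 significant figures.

Area A = 0.0480 cm² = 4.80×10⁻⁶ m².
P = σAT⁴ = 5.670×10⁻⁸ × 4.80×10⁻⁶ × (3037)⁴ = 23.2 W.

P ≈ 23.2 W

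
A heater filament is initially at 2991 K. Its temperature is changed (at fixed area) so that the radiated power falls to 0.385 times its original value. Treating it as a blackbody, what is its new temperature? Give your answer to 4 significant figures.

P ∝ T⁴, so T₂/T₁ = (P₂/P₁)^(1/4) = (0.385)^(1/4) = 0.787708.
T₂ = 2991 × 0.787708 = 2356 K.

T₂ ≈ 2356 K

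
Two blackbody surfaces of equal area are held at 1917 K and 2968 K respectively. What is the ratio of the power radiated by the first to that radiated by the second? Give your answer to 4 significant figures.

With equal areas, P₁/P₂ = (T₁/T₂)⁴ = (1917/2968)⁴ = 0.1740.

P₁/P₂ ≈ 0.1740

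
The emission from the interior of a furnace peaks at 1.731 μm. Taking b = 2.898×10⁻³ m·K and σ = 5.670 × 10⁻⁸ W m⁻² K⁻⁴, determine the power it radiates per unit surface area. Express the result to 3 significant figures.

Wien's law: T = b/λ_max = 2.898×10⁻³/1.731×10⁻⁶ = 1674.18 K.
Then I = σT⁴ = 5.670×10⁻⁸×(1674.18)⁴ = 4.45×10⁵ W/m².

I ≈ 4.45×10⁵ W/m²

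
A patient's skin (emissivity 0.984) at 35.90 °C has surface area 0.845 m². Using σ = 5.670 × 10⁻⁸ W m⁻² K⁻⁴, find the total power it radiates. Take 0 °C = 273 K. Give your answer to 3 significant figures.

P ≈ 429 W

T = 35.90 °C + 273 = 308.90 K.
Area A = 0.845 m².
P = εσAT⁴ = 0.984 × 5.670×10⁻⁸ × 0.845 × (308.90)⁴ = 429 W.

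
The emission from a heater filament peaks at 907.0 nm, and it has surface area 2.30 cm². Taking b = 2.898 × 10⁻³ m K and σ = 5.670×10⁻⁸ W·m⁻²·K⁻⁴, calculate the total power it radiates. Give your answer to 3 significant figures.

Wien's law: T = b/λ_max = 2.898×10⁻³/9.070×10⁻⁷ = 3195.15 K.
Area A = 2.30 cm² = 2.30×10⁻⁴ m².
Then P = σAT⁴ = 5.670×10⁻⁸×2.30×10⁻⁴×(3195.15)⁴ = 1.36×10³ W.

P ≈ 1.36×10³ W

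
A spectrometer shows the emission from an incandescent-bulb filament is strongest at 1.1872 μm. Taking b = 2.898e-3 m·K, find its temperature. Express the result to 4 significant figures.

T ≈ 2441 K

Wien's law gives T = b/λ_max = (2.898×10⁻³ m·K)/(1.1872×10⁻⁶ m) = 2441 K.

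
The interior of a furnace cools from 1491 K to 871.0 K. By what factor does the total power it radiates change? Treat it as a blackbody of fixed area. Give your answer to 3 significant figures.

P ∝ T⁴, so P₂/P₁ = (T₂/T₁)⁴ = (871.0/1491)⁴ = (0.584172)⁴ = 0.116.

P₂/P₁ ≈ 0.116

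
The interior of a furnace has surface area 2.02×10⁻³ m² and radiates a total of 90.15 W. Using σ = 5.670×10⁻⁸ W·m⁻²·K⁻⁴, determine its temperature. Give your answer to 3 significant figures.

T ≈ 942 K

Area A = 2.02×10⁻³ m².
P = σAT⁴ ⇒ T = (P/(σA))^(1/4) = (90.15/(5.670×10⁻⁸×2.02×10⁻³))^(1/4) = 942 K.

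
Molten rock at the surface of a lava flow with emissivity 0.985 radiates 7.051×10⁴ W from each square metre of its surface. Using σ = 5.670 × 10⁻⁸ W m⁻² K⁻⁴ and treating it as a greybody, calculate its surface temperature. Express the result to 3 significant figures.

I = εσT⁴, so T = (I/εσ)^(1/4) = (7.051×10⁴/(0.985×5.670×10⁻⁸))^(1/4) = 1.06×10³ K.

T ≈ 1.06×10³ K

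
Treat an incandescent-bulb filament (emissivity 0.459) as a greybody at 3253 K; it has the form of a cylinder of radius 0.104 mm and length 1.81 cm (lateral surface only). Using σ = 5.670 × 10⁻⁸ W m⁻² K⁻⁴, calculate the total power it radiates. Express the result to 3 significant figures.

Lateral area A = 2πrL = 2π×1.04×10⁻⁴×0.0181 = 1.18275×10⁻⁵ m².
P = εσAT⁴ = 0.459 × 5.670×10⁻⁸ × 1.18275×10⁻⁵ × (3253)⁴ = 34.5 W.

P ≈ 34.5 W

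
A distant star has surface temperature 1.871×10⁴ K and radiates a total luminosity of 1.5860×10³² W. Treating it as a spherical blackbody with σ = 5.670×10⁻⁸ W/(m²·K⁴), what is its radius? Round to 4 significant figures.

R ≈ 4.262×10¹⁰ m

L = 4πR²σT⁴ ⇒ R = √(L/(4πσT⁴)).
σT⁴ = 6.94829×10⁹ W/m², so R = √(1.5860×10³²/(4π×6.94829×10⁹)) = 4.262×10¹⁰ m.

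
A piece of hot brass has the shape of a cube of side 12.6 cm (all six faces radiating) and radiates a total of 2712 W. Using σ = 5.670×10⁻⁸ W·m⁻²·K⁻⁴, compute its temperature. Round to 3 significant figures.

T ≈ 842 K

Area A = 6s² = 6×(0.126 m)² = 0.095256 m².
P = σAT⁴ ⇒ T = (P/(σA))^(1/4) = (2712/(5.670×10⁻⁸×0.095256))^(1/4) = 842 K.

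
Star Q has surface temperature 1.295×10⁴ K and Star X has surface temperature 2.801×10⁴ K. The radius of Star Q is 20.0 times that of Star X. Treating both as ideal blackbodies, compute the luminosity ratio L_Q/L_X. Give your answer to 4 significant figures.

L ∝ R²T⁴, so L_Q/L_X = (R_Q/R_X)²(T_Q/T_X)⁴ = (20.0)² × (1.295×10⁴/2.801×10⁴)⁴ = 400 × 0.0456906 = 18.28.

L_Q/L_X ≈ 18.28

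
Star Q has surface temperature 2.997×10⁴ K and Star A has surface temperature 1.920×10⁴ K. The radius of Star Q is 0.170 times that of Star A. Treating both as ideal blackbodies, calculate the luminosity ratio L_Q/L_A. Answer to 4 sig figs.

L ∝ R²T⁴, so L_Q/L_A = (R_Q/R_A)²(T_Q/T_A)⁴ = (0.170)² × (2.997×10⁴/1.920×10⁴)⁴ = 0.0289 × 5.93666 = 0.1716.

L_Q/L_A ≈ 0.1716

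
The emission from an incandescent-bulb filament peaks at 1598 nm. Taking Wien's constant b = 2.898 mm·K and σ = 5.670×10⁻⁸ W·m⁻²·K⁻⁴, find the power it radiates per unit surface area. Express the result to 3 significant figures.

Wien's law: T = b/λ_max = 2.898×10⁻³/1.598×10⁻⁶ = 1813.52 K.
Then I = σT⁴ = 5.670×10⁻⁸×(1813.52)⁴ = 6.13×10⁵ W/m².

I ≈ 6.13×10⁵ W/m²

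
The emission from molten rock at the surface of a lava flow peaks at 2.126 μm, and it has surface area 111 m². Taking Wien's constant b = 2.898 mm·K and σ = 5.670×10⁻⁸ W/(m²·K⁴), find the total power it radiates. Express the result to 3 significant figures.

Wien's law: T = b/λ_max = 2.898×10⁻³/2.126×10⁻⁶ = 1363.12 K.
Area A = 111 m².
Then P = σAT⁴ = 5.670×10⁻⁸×111×(1363.12)⁴ = 2.17×10⁷ W.

P ≈ 2.17×10⁷ W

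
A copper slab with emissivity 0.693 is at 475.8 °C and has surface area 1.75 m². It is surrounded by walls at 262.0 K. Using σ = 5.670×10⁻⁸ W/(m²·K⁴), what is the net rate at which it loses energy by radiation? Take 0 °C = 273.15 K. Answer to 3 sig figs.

Net loss ≈ 2.13×10⁴ W

T = 475.8 °C + 273.15 = 748.95 K.
Area A = 1.75 m².
Net radiated power P_net = εσA(T⁴ − T₀⁴) = 0.693×5.670×10⁻⁸×1.75×(748.95⁴ − 262.0⁴).
T⁴ − T₀⁴ = 3.14638×10¹¹ − 4.71200×10⁹ = 3.09926×10¹¹ K⁴, so P_net = 2.13×10⁴ W.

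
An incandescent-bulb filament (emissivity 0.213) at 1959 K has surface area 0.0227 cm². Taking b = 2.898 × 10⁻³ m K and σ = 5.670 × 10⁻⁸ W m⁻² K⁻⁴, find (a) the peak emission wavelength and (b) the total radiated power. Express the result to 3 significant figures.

λ_max ≈ 1.48 μm; P ≈ 0.404 W

(a) λ_max = b/T = 2.898×10⁻³/1959 = 1.479×10⁻⁶ m = 1.48 μm.
Area A = 0.0227 cm² = 2.27×10⁻⁶ m².
(b) P = εσAT⁴ = 0.213×5.670×10⁻⁸×2.27×10⁻⁶×(1959)⁴ = 0.404 W.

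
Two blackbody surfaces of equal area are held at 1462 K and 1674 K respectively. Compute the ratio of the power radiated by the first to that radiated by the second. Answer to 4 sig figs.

With equal areas, P₁/P₂ = (T₁/T₂)⁴ = (1462/1674)⁴ = 0.5818.

P₁/P₂ ≈ 0.5818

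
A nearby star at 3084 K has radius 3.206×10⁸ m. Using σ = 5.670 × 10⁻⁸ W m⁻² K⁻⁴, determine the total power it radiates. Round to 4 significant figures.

Surface area A = 4πR² = 4π(3.206×10⁸ m)² = 1.29163×10¹⁸ m².
P = σAT⁴ = 5.670×10⁻⁸ × 1.29163×10¹⁸ × (3084)⁴ = 6.625×10²⁴ W.

P ≈ 6.625×10²⁴ W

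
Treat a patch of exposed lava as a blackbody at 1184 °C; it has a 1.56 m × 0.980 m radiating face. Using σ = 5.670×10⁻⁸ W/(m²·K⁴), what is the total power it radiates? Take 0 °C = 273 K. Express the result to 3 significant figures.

P ≈ 3.91×10⁵ W

T = 1184 °C + 273 = 1457 K.
Area A = 1.56 × 0.980 = 1.5288 m².
P = σAT⁴ = 5.670×10⁻⁸ × 1.5288 × (1457)⁴ = 3.91×10⁵ W.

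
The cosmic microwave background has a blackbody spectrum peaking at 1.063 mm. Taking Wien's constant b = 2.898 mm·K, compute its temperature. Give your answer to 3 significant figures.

Wien's law gives T = b/λ_max = (2.898×10⁻³ m·K)/(1.063×10⁻³ m) = 2.73 K.

T ≈ 2.73 K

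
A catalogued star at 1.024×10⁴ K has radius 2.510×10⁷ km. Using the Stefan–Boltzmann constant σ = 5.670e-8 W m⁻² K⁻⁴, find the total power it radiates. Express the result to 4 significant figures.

P ≈ 4.936×10³⁰ W

Surface area A = 4πR² = 4π(2.510×10¹⁰ m)² = 7.91694×10²¹ m².
P = σAT⁴ = 5.670×10⁻⁸ × 7.91694×10²¹ × (1.024×10⁴)⁴ = 4.936×10³⁰ W.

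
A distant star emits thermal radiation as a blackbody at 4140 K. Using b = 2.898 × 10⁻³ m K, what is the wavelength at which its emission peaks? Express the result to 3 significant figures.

λ_max ≈ 700 nm

Wien's displacement law: λ_max = b/T = (2.898×10⁻³ m·K)/(4140 K) = 7.000×10⁻⁷ m.
That is 700 nm, in the visible range.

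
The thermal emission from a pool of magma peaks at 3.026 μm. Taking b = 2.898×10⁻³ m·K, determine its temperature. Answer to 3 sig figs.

T ≈ 958 K

Wien's law gives T = b/λ_max = (2.898×10⁻³ m·K)/(3.026×10⁻⁶ m) = 958 K.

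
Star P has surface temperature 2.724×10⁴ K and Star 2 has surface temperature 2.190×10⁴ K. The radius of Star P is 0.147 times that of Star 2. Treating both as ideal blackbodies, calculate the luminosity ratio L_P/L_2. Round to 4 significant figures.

L ∝ R²T⁴, so L_P/L_2 = (R_P/R_2)²(T_P/T_2)⁴ = (0.147)² × (2.724×10⁴/2.190×10⁴)⁴ = 0.021609 × 2.39360 = 0.05172.

L_P/L_2 ≈ 0.05172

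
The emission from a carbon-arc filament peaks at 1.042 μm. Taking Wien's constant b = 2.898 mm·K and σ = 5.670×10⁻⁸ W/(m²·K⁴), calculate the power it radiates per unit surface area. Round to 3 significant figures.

I ≈ 3.39×10⁶ W/m²

Wien's law: T = b/λ_max = 2.898×10⁻³/1.042×10⁻⁶ = 2781.19 K.
Then I = σT⁴ = 5.670×10⁻⁸×(2781.19)⁴ = 3.39×10⁶ W/m².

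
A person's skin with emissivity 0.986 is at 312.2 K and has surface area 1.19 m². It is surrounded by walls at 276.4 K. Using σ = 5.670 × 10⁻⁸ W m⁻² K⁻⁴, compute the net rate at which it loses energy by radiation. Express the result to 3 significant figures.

Net loss ≈ 244 W

Area A = 1.19 m².
Net radiated power P_net = εσA(T⁴ − T₀⁴) = 0.986×5.670×10⁻⁸×1.19×(312.2⁴ − 276.4⁴).
T⁴ − T₀⁴ = 9.50017×10⁹ − 5.83650×10⁹ = 3.66367×10⁹ K⁴, so P_net = 244 W.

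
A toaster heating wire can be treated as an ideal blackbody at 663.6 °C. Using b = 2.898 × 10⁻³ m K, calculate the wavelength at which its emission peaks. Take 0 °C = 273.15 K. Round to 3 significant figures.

λ_max ≈ 3.09 μm

T = 663.6 °C + 273.15 = 936.75 K.
Wien's displacement law: λ_max = b/T = (2.898×10⁻³ m·K)/(936.75 K) = 3.094×10⁻⁶ m.
That is 3.09 μm, in the infrared range.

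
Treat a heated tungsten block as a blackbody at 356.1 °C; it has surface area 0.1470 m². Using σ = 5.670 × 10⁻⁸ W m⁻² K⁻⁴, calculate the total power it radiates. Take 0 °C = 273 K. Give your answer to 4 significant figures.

P ≈ 1306 W

T = 356.1 °C + 273 = 629.1 K.
Area A = 0.1470 m².
P = σAT⁴ = 5.670×10⁻⁸ × 0.1470 × (629.1)⁴ = 1306 W.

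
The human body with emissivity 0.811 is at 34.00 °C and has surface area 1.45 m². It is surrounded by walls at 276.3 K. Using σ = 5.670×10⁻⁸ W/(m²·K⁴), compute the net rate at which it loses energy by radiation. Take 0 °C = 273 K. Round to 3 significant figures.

Net loss ≈ 204 W

T = 34.00 °C + 273 = 307.00 K.
Area A = 1.45 m².
Net radiated power P_net = εσA(T⁴ − T₀⁴) = 0.811×5.670×10⁻⁸×1.45×(307.00⁴ − 276.3⁴).
T⁴ − T₀⁴ = 8.88287×10⁹ − 5.82805×10⁹ = 3.05482×10⁹ K⁴, so P_net = 204 W.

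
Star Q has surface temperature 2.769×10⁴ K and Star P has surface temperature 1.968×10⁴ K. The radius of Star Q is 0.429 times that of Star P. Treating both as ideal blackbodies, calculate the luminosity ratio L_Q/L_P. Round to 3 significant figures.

L ∝ R²T⁴, so L_Q/L_P = (R_Q/R_P)²(T_Q/T_P)⁴ = (0.429)² × (2.769×10⁴/1.968×10⁴)⁴ = 0.184041 × 3.91915 = 0.721.

L_Q/L_P ≈ 0.721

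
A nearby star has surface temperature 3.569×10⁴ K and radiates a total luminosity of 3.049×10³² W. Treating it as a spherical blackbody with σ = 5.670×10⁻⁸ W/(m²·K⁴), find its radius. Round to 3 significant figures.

R ≈ 1.62×10¹⁰ m

L = 4πR²σT⁴ ⇒ R = √(L/(4πσT⁴)).
σT⁴ = 9.19961×10¹⁰ W/m², so R = √(3.049×10³²/(4π×9.19961×10¹⁰)) = 1.62×10¹⁰ m.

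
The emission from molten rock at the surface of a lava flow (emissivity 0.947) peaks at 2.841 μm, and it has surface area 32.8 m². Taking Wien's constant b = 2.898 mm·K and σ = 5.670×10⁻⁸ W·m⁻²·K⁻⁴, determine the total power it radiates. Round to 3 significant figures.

P ≈ 1.91×10⁶ W

Wien's law: T = b/λ_max = 2.898×10⁻³/2.841×10⁻⁶ = 1020.06 K.
Area A = 32.8 m².
Then P = εσAT⁴ = 0.947×5.670×10⁻⁸×32.8×(1020.06)⁴ = 1.91×10⁶ W.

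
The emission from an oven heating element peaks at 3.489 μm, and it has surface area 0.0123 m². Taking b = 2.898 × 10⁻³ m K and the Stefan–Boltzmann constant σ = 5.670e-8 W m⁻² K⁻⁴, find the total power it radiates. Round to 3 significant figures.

P ≈ 332 W

Wien's law: T = b/λ_max = 2.898×10⁻³/3.489×10⁻⁶ = 830.610 K.
Area A = 0.0123 m².
Then P = σAT⁴ = 5.670×10⁻⁸×0.0123×(830.610)⁴ = 332 W.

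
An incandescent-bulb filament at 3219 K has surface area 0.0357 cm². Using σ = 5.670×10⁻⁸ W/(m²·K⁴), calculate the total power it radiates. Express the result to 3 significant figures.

P ≈ 21.7 W

Area A = 0.0357 cm² = 3.57×10⁻⁶ m².
P = σAT⁴ = 5.670×10⁻⁸ × 3.57×10⁻⁶ × (3219)⁴ = 21.7 W.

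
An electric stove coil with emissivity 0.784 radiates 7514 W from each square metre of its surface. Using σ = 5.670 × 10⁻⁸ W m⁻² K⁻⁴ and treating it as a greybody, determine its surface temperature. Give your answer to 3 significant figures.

I = εσT⁴, so T = (I/εσ)^(1/4) = (7514/(0.784×5.670×10⁻⁸))^(1/4) = 641 K.

T ≈ 641 K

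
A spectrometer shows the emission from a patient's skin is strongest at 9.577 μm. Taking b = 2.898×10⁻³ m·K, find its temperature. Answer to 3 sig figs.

T ≈ 303 K

Wien's law gives T = b/λ_max = (2.898×10⁻³ m·K)/(9.577×10⁻⁶ m) = 303 K.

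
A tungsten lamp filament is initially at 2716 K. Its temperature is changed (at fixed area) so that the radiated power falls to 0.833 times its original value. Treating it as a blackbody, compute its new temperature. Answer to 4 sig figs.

P ∝ T⁴, so T₂/T₁ = (P₂/P₁)^(1/4) = (0.833)^(1/4) = 0.955347.
T₂ = 2716 × 0.955347 = 2595 K.

T₂ ≈ 2595 K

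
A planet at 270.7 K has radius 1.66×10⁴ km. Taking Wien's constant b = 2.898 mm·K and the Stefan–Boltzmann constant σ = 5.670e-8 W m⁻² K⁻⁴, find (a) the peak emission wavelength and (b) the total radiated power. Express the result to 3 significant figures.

λ_max ≈ 10.7 μm; P ≈ 1.05×10¹⁸ W

(a) λ_max = b/T = 2.898×10⁻³/270.7 = 1.071×10⁻⁵ m = 10.7 μm.
Surface area A = 4πR² = 4π(1.66×10⁷ m)² = 3.46279×10¹⁵ m².
(b) P = σAT⁴ = 5.670×10⁻⁸×3.46279×10¹⁵×(270.7)⁴ = 1.05×10¹⁸ W.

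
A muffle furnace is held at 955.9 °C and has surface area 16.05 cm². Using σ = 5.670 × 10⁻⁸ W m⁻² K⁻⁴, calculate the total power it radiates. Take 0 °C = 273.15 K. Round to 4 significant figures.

P ≈ 207.7 W

T = 955.9 °C + 273.15 = 1229.05 K.
Area A = 16.05 cm² = 1.605×10⁻³ m².
P = σAT⁴ = 5.670×10⁻⁸ × 1.605×10⁻³ × (1229.05)⁴ = 207.7 W.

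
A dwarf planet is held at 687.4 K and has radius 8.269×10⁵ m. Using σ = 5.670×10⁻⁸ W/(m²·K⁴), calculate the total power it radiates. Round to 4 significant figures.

P ≈ 1.088×10¹⁷ W

Surface area A = 4πR² = 4π(8.269×10⁵ m)² = 8.59243×10¹² m².
P = σAT⁴ = 5.670×10⁻⁸ × 8.59243×10¹² × (687.4)⁴ = 1.088×10¹⁷ W.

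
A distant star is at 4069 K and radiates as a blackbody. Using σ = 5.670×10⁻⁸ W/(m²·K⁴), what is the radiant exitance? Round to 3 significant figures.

Stefan–Boltzmann: I = σT⁴ = 5.670×10⁻⁸ × (4069)⁴ = 1.55×10⁷ W/m².

I ≈ 1.55×10⁷ W/m²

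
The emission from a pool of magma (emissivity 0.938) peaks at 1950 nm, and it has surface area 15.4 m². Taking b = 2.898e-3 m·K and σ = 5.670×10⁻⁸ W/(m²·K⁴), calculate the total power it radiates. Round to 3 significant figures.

P ≈ 4.00×10⁶ W

Wien's law: T = b/λ_max = 2.898×10⁻³/1.950×10⁻⁶ = 1486.15 K.
Area A = 15.4 m².
Then P = εσAT⁴ = 0.938×5.670×10⁻⁸×15.4×(1486.15)⁴ = 4.00×10⁶ W.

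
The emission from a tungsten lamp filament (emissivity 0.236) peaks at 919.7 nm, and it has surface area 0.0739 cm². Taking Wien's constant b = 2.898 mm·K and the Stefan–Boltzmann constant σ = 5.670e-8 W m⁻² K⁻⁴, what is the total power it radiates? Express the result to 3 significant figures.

Wien's law: T = b/λ_max = 2.898×10⁻³/9.197×10⁻⁷ = 3151.03 K.
Area A = 0.0739 cm² = 7.39×10⁻⁶ m².
Then P = εσAT⁴ = 0.236×5.670×10⁻⁸×7.39×10⁻⁶×(3151.03)⁴ = 9.75 W.

P ≈ 9.75 W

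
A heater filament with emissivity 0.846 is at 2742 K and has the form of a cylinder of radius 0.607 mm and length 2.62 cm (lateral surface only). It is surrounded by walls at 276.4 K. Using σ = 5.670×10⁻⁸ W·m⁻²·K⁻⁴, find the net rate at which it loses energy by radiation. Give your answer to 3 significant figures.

Net loss ≈ 271 W

Lateral area A = 2πrL = 2π×6.07×10⁻⁴×0.0262 = 9.99240×10⁻⁵ m².
Net radiated power P_net = εσA(T⁴ − T₀⁴) = 0.846×5.670×10⁻⁸×9.99240×10⁻⁵×(2742⁴ − 276.4⁴).
T⁴ − T₀⁴ = 5.65288×10¹³ − 5.83650×10⁹ = 5.65230×10¹³ K⁴, so P_net = 271 W.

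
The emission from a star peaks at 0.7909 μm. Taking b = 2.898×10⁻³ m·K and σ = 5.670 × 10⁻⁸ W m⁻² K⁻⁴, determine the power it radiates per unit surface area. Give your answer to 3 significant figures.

Wien's law: T = b/λ_max = 2.898×10⁻³/7.909×10⁻⁷ = 3664.18 K.
Then I = σT⁴ = 5.670×10⁻⁸×(3664.18)⁴ = 1.02×10⁷ W/m².

I ≈ 1.02×10⁷ W/m²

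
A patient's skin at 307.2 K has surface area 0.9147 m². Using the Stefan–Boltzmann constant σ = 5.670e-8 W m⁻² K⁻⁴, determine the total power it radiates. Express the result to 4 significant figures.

Area A = 0.9147 m².
P = σAT⁴ = 5.670×10⁻⁸ × 0.9147 × (307.2)⁴ = 461.9 W.

P ≈ 461.9 W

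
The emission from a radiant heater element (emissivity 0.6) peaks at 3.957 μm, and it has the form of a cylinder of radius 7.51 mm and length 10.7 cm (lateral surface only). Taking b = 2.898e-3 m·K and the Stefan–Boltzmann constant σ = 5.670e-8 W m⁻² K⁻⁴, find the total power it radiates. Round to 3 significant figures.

Wien's law: T = b/λ_max = 2.898×10⁻³/3.957×10⁻⁶ = 732.373 K.
Lateral area A = 2πrL = 2π×7.51×10⁻³×0.107 = 5.04898×10⁻³ m².
Then P = εσAT⁴ = 0.6×5.670×10⁻⁸×5.04898×10⁻³×(732.373)⁴ = 49.4 W.

P ≈ 49.4 W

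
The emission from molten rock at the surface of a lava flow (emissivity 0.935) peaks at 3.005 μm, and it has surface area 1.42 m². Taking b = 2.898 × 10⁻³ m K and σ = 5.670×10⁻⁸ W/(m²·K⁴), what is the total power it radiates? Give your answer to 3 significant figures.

P ≈ 6.51×10⁴ W

Wien's law: T = b/λ_max = 2.898×10⁻³/3.005×10⁻⁶ = 964.393 K.
Area A = 1.42 m².
Then P = εσAT⁴ = 0.935×5.670×10⁻⁸×1.42×(964.393)⁴ = 6.51×10⁴ W.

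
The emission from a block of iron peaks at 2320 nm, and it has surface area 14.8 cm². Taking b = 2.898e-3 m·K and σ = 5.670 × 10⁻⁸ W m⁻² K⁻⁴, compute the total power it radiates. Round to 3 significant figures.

Wien's law: T = b/λ_max = 2.898×10⁻³/2.320×10⁻⁶ = 1249.14 K.
Area A = 14.8 cm² = 1.48×10⁻³ m².
Then P = σAT⁴ = 5.670×10⁻⁸×1.48×10⁻³×(1249.14)⁴ = 204 W.

P ≈ 204 W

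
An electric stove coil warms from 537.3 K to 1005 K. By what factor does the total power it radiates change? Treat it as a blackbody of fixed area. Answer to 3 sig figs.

P ∝ T⁴, so P₂/P₁ = (T₂/T₁)⁴ = (1005/537.3)⁴ = (1.87046)⁴ = 12.2.

P₂/P₁ ≈ 12.2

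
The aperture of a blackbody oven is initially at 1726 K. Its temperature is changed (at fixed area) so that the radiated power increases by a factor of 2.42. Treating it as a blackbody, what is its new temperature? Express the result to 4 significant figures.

T₂ ≈ 2153 K

P ∝ T⁴, so T₂/T₁ = (P₂/P₁)^(1/4) = (2.42)^(1/4) = 1.24725.
T₂ = 1726 × 1.24725 = 2153 K.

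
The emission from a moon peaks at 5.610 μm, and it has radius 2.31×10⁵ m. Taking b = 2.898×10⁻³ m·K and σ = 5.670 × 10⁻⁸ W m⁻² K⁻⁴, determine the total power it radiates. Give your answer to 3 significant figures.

P ≈ 2.71×10¹⁵ W

Wien's law: T = b/λ_max = 2.898×10⁻³/5.610×10⁻⁶ = 516.578 K.
Surface area A = 4πR² = 4π(2.31×10⁵ m)² = 6.70554×10¹¹ m².
Then P = σAT⁴ = 5.670×10⁻⁸×6.70554×10¹¹×(516.578)⁴ = 2.71×10¹⁵ W.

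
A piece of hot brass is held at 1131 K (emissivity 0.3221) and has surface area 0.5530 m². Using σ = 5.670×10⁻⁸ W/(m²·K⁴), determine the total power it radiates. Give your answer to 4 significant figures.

Area A = 0.5530 m².
P = εσAT⁴ = 0.3221 × 5.670×10⁻⁸ × 0.5530 × (1131)⁴ = 1.653×10⁴ W.

P ≈ 1.653×10⁴ W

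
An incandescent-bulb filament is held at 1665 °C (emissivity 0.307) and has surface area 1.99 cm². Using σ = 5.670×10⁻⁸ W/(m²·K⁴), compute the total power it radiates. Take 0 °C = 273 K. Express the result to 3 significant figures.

T = 1665 °C + 273 = 1938 K.
Area A = 1.99 cm² = 1.99×10⁻⁴ m².
P = εσAT⁴ = 0.307 × 5.670×10⁻⁸ × 1.99×10⁻⁴ × (1938)⁴ = 48.9 W.

P ≈ 48.9 W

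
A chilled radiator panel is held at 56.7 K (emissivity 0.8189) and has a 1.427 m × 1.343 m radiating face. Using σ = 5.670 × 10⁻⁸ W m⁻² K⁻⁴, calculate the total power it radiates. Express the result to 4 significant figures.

Area A = 1.427 × 1.343 = 1.91646 m².
P = εσAT⁴ = 0.8189 × 5.670×10⁻⁸ × 1.91646 × (56.7)⁴ = 0.9197 W.

P ≈ 0.9197 W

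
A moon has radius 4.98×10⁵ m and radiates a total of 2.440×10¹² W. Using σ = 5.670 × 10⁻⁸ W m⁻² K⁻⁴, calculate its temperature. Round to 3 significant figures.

Surface area A = 4πR² = 4π(4.98×10⁵ m)² = 3.11651×10¹² m².
P = σAT⁴ ⇒ T = (P/(σA))^(1/4) = (2.440×10¹²/(5.670×10⁻⁸×3.11651×10¹²))^(1/4) = 61.0 K.

T ≈ 61.0 K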